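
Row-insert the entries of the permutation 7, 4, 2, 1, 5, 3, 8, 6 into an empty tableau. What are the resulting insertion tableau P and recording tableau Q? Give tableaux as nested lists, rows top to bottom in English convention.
P = [[1, 3, 6], [2, 5, 8], [4], [7]], Q = [[1, 5, 7], [2, 6, 8], [3], [4]]

Insert each entry of the permutation into P by Schensted row insertion, recording in Q the position of each new cell.

Insert 7: appended to row 1. P = [[7]], Q = [[1]].
Insert 4: 4 bumps 7 from row 1; 7 starts row 2. P = [[4], [7]], Q = [[1], [2]].
Insert 2: 2 bumps 4 from row 1; 4 bumps 7 from row 2; 7 starts row 3. P = [[2], [4], [7]], Q = [[1], [2], [3]].
Insert 1: 1 bumps 2 from row 1; 2 bumps 4 from row 2; 4 bumps 7 from row 3; 7 starts row 4. P = [[1], [2], [4], [7]], Q = [[1], [2], [3], [4]].
Insert 5: appended to row 1. P = [[1, 5], [2], [4], [7]], Q = [[1, 5], [2], [3], [4]].
Insert 3: 3 bumps 5 from row 1; 5 appends to row 2. P = [[1, 3], [2, 5], [4], [7]], Q = [[1, 5], [2, 6], [3], [4]].
Insert 8: appended to row 1. P = [[1, 3, 8], [2, 5], [4], [7]], Q = [[1, 5, 7], [2, 6], [3], [4]].
Insert 6: 6 bumps 8 from row 1; 8 appends to row 2. P = [[1, 3, 6], [2, 5, 8], [4], [7]], Q = [[1, 5, 7], [2, 6, 8], [3], [4]].

So P = [[1, 3, 6], [2, 5, 8], [4], [7]], Q = [[1, 5, 7], [2, 6, 8], [3], [4]].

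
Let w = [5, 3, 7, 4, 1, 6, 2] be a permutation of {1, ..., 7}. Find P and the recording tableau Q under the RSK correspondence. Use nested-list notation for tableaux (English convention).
P = [[1, 2, 6], [3, 4], [5, 7]], Q = [[1, 3, 6], [2, 4], [5, 7]]

Insert each entry of the permutation into P by Schensted row insertion, recording in Q the position of each new cell.

After inserting 5: P = [[5]].
After inserting 3: P = [[3], [5]].
After inserting 7: P = [[3, 7], [5]].
After inserting 4: P = [[3, 4], [5, 7]].
After inserting 1: P = [[1, 4], [3, 7], [5]].
After inserting 6: P = [[1, 4, 6], [3, 7], [5]].
After inserting 2: P = [[1, 2, 6], [3, 4], [5, 7]].

So P = [[1, 2, 6], [3, 4], [5, 7]], Q = [[1, 3, 6], [2, 4], [5, 7]].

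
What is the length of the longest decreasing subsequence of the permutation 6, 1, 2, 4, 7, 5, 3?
3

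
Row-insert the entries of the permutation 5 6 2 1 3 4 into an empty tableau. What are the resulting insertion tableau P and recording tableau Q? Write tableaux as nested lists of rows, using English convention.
P = [[1, 3, 4], [2, 6], [5]], Q = [[1, 2, 6], [3, 5], [4]]

Insert each entry of the permutation into P by Schensted row insertion, recording in Q the position of each new cell.

Insert 5: appended to row 1. P = [[5]].
Insert 6: appended to row 1. P = [[5, 6]].
Insert 2: 2 bumps 5 from row 1; 5 starts row 2. P = [[2, 6], [5]].
Insert 1: 1 bumps 2 from row 1; 2 bumps 5 from row 2; 5 starts row 3. P = [[1, 6], [2], [5]].
Insert 3: 3 bumps 6 from row 1; 6 appends to row 2. P = [[1, 3], [2, 6], [5]].
Insert 4: appended to row 1. P = [[1, 3, 4], [2, 6], [5]].

So P = [[1, 3, 4], [2, 6], [5]], Q = [[1, 2, 6], [3, 5], [4]].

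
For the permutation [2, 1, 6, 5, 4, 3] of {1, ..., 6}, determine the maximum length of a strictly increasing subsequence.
2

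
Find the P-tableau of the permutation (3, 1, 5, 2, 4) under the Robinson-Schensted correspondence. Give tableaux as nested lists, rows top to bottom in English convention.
Insert 3: appended to row 1. P = [[3]].
Insert 1: 1 bumps 3 from row 1; 3 starts row 2. P = [[1], [3]].
Insert 5: appended to row 1. P = [[1, 5], [3]].
Insert 2: 2 bumps 5 from row 1; 5 appends to row 2. P = [[1, 2], [3, 5]].
Insert 4: appended to row 1. P = [[1, 2, 4], [3, 5]].

So P = [[1, 2, 4], [3, 5]].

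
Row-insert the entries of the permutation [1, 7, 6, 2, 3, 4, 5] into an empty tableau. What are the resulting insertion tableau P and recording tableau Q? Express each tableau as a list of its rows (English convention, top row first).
P = [[1, 2, 3, 4, 5], [6], [7]], Q = [[1, 2, 5, 6, 7], [3], [4]]

Insert each entry of the permutation into P by Schensted row insertion, recording in Q the position of each new cell.

Insert 1: appended to row 1. P = [[1]].
Insert 7: appended to row 1. P = [[1, 7]].
Insert 6: 6 bumps 7 from row 1; 7 starts row 2. P = [[1, 6], [7]].
Insert 2: 2 bumps 6 from row 1; 6 bumps 7 from row 2; 7 starts row 3. P = [[1, 2], [6], [7]].
Insert 3: appended to row 1. P = [[1, 2, 3], [6], [7]].
Insert 4: appended to row 1. P = [[1, 2, 3, 4], [6], [7]].
Insert 5: appended to row 1. P = [[1, 2, 3, 4, 5], [6], [7]].

So P = [[1, 2, 3, 4, 5], [6], [7]], Q = [[1, 2, 5, 6, 7], [3], [4]].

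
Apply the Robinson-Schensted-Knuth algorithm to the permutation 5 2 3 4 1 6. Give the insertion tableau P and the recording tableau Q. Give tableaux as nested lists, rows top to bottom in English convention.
P = [[1, 3, 4, 6], [2], [5]], Q = [[1, 3, 4, 6], [2], [5]]

Insert each entry of the permutation into P by Schensted row insertion, recording in Q the position of each new cell.

After inserting 5: P = [[5]].
After inserting 2: P = [[2], [5]].
After inserting 3: P = [[2, 3], [5]].
After inserting 4: P = [[2, 3, 4], [5]].
After inserting 1: P = [[1, 3, 4], [2], [5]].
After inserting 6: P = [[1, 3, 4, 6], [2], [5]].

So P = [[1, 3, 4, 6], [2], [5]], Q = [[1, 3, 4, 6], [2], [5]].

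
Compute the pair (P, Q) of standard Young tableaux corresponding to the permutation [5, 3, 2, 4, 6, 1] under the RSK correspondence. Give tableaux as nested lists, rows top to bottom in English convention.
P = [[1, 4, 6], [2], [3], [5]], Q = [[1, 4, 5], [2], [3], [6]]

Insert each entry of the permutation into P by Schensted row insertion, recording in Q the position of each new cell.

Insert 5: appended to row 1. P = [[5]], Q = [[1]].
Insert 3: 3 bumps 5 from row 1; 5 starts row 2. P = [[3], [5]], Q = [[1], [2]].
Insert 2: 2 bumps 3 from row 1; 3 bumps 5 from row 2; 5 starts row 3. P = [[2], [3], [5]], Q = [[1], [2], [3]].
Insert 4: appended to row 1. P = [[2, 4], [3], [5]], Q = [[1, 4], [2], [3]].
Insert 6: appended to row 1. P = [[2, 4, 6], [3], [5]], Q = [[1, 4, 5], [2], [3]].
Insert 1: 1 bumps 2 from row 1; 2 bumps 3 from row 2; 3 bumps 5 from row 3; 5 starts row 4. P = [[1, 4, 6], [2], [3], [5]], Q = [[1, 4, 5], [2], [3], [6]].

So P = [[1, 4, 6], [2], [3], [5]], Q = [[1, 4, 5], [2], [3], [6]].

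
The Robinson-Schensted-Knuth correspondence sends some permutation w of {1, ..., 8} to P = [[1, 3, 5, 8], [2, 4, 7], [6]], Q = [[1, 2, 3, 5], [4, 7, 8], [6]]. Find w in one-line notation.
Reverse the RSK construction: for i from n down to 1, find the cell of Q containing i, remove the entry at that cell from P, and reverse-bump it up through P; the value ejected from row 1 is w(i).

Step i=8: Q has 8 at row 2, column 3; remove 7 from row 2 of P and reverse-bump: 7 enters row 1 and ejects 5. So w(8) = 5. P is now [[1, 3, 7, 8], [2, 4], [6]].
Step i=7: Q has 7 at row 2, column 2; remove 4 from row 2 of P and reverse-bump: 4 enters row 1 and ejects 3. So w(7) = 3. P is now [[1, 4, 7, 8], [2], [6]].
Step i=6: Q has 6 at row 3, column 1; remove 6 from row 3 of P and reverse-bump: 6 enters row 2 and ejects 2; 2 enters row 1 and ejects 1. So w(6) = 1. P is now [[2, 4, 7, 8], [6]].
Step i=5: Q has 5 at row 1, column 4; remove that cell from P, ejecting 8. So w(5) = 8. P is now [[2, 4, 7], [6]].
Step i=4: Q has 4 at row 2, column 1; remove 6 from row 2 of P and reverse-bump: 6 enters row 1 and ejects 4. So w(4) = 4. P is now [[2, 6, 7]].
Step i=3: Q has 3 at row 1, column 3; remove that cell from P, ejecting 7. So w(3) = 7. P is now [[2, 6]].
Step i=2: Q has 2 at row 1, column 2; remove that cell from P, ejecting 6. So w(2) = 6. P is now [[2]].
Step i=1: Q has 1 at row 1, column 1; remove that cell from P, ejecting 2. So w(1) = 2. P is now [].

So w = 2 6 7 4 8 1 3 5.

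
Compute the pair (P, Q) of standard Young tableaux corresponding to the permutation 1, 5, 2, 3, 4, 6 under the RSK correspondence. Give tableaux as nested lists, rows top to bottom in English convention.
P = [[1, 2, 3, 4, 6], [5]], Q = [[1, 2, 4, 5, 6], [3]]

Insert each entry of the permutation into P by Schensted row insertion, recording in Q the position of each new cell.

Insert 1: appended to row 1. P = [[1]].
Insert 5: appended to row 1. P = [[1, 5]].
Insert 2: 2 bumps 5 from row 1; 5 starts row 2. P = [[1, 2], [5]].
Insert 3: appended to row 1. P = [[1, 2, 3], [5]].
Insert 4: appended to row 1. P = [[1, 2, 3, 4], [5]].
Insert 6: appended to row 1. P = [[1, 2, 3, 4, 6], [5]].

So P = [[1, 2, 3, 4, 6], [5]], Q = [[1, 2, 4, 5, 6], [3]].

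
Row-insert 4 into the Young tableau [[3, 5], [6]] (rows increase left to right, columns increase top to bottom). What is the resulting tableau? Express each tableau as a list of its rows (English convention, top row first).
[[3, 4], [5], [6]]

In row 1, 4 replaces 5 (the leftmost entry greater than 4); 5 is bumped to row 2. In row 2, 5 replaces 6 (the leftmost entry greater than 5); 6 is bumped to row 3. 6 starts a new row 3. The new tableau is [[3, 4], [5], [6]].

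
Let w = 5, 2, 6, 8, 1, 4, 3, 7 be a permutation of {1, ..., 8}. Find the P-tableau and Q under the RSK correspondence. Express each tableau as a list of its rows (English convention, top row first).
P = [[1, 3, 7], [2, 4, 8], [5, 6]], Q = [[1, 3, 4], [2, 6, 8], [5, 7]]

Insert each entry of the permutation into P by Schensted row insertion, recording in Q the position of each new cell.

Insert 5: appended to row 1. P = [[5]], Q = [[1]].
Insert 2: 2 bumps 5 from row 1; 5 starts row 2. P = [[2], [5]], Q = [[1], [2]].
Insert 6: appended to row 1. P = [[2, 6], [5]], Q = [[1, 3], [2]].
Insert 8: appended to row 1. P = [[2, 6, 8], [5]], Q = [[1, 3, 4], [2]].
Insert 1: 1 bumps 2 from row 1; 2 bumps 5 from row 2; 5 starts row 3. P = [[1, 6, 8], [2], [5]], Q = [[1, 3, 4], [2], [5]].
Insert 4: 4 bumps 6 from row 1; 6 appends to row 2. P = [[1, 4, 8], [2, 6], [5]], Q = [[1, 3, 4], [2, 6], [5]].
Insert 3: 3 bumps 4 from row 1; 4 bumps 6 from row 2; 6 appends to row 3. P = [[1, 3, 8], [2, 4], [5, 6]], Q = [[1, 3, 4], [2, 6], [5, 7]].
Insert 7: 7 bumps 8 from row 1; 8 appends to row 2. P = [[1, 3, 7], [2, 4, 8], [5, 6]], Q = [[1, 3, 4], [2, 6, 8], [5, 7]].

So P = [[1, 3, 7], [2, 4, 8], [5, 6]], Q = [[1, 3, 4], [2, 6, 8], [5, 7]].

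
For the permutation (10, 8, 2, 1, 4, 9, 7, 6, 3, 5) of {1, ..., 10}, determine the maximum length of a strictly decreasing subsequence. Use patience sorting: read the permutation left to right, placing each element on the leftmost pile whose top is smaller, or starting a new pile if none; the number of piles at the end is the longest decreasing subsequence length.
5

10: new pile. tops = [10]
8: new pile. tops = [10, 8]
2: new pile. tops = [10, 8, 2]
1: new pile. tops = [10, 8, 2, 1]
4: onto pile 3 (replacing 2). tops = [10, 8, 4, 1]
9: onto pile 2 (replacing 8). tops = [10, 9, 4, 1]
7: onto pile 3 (replacing 4). tops = [10, 9, 7, 1]
6: onto pile 4 (replacing 1). tops = [10, 9, 7, 6]
3: new pile. tops = [10, 9, 7, 6, 3]
5: onto pile 5 (replacing 3). tops = [10, 9, 7, 6, 5]

5 piles, so the longest decreasing subsequence has length 5.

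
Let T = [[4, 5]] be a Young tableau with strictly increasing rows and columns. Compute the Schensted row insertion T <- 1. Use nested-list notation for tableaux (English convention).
[[1, 5], [4]]

In row 1, 1 replaces 4 (the leftmost entry greater than 1); 4 is bumped to row 2. 4 starts a new row 2. The new tableau is [[1, 5], [4]].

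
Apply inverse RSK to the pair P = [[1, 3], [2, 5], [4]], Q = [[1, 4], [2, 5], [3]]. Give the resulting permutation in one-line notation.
4 2 1 5 3

Reverse RSK: for i = n, n-1, ..., 1, locate i in Q, remove the corresponding corner cell from P, and reverse-bump its entry up through P; the value ejected from row 1 is w(i).

So w = 4 2 1 5 3.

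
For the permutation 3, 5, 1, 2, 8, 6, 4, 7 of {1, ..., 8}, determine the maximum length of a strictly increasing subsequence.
4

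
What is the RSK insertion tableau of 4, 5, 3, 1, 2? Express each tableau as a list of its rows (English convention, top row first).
P = [[1, 2], [3, 5], [4]]

Insert 4: appended to row 1. P = [[4]].
Insert 5: appended to row 1. P = [[4, 5]].
Insert 3: 3 bumps 4 from row 1; 4 starts row 2. P = [[3, 5], [4]].
Insert 1: 1 bumps 3 from row 1; 3 bumps 4 from row 2; 4 starts row 3. P = [[1, 5], [3], [4]].
Insert 2: 2 bumps 5 from row 1; 5 appends to row 2. P = [[1, 2], [3, 5], [4]].

So P = [[1, 2], [3, 5], [4]].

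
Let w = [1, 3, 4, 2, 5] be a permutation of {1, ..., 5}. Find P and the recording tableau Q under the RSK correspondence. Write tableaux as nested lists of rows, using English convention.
Insert each entry of the permutation into P by Schensted row insertion, recording in Q the position of each new cell.

Insert 1: appended to row 1. P = [[1]], Q = [[1]].
Insert 3: appended to row 1. P = [[1, 3]], Q = [[1, 2]].
Insert 4: appended to row 1. P = [[1, 3, 4]], Q = [[1, 2, 3]].
Insert 2: 2 bumps 3 from row 1; 3 starts row 2. P = [[1, 2, 4], [3]], Q = [[1, 2, 3], [4]].
Insert 5: appended to row 1. P = [[1, 2, 4, 5], [3]], Q = [[1, 2, 3, 5], [4]].

So P = [[1, 2, 4, 5], [3]], Q = [[1, 2, 3, 5], [4]].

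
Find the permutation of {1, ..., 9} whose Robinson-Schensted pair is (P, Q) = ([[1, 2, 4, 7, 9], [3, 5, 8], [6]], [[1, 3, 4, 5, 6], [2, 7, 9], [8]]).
3 1 2 6 8 9 5 4 7

Reverse RSK: for i = n, n-1, ..., 1, locate i in Q, remove the corresponding corner cell from P, and reverse-bump its entry up through P; the value ejected from row 1 is w(i).

So w = 3 1 2 6 8 9 5 4 7.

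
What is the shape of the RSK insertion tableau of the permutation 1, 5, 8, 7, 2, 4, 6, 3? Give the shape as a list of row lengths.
[4, 2, 1, 1]

Row-insert each entry into an empty tableau.

After inserting 1: P = [[1]].
After inserting 5: P = [[1, 5]].
After inserting 8: P = [[1, 5, 8]].
After inserting 7: P = [[1, 5, 7], [8]].
After inserting 2: P = [[1, 2, 7], [5], [8]].
After inserting 4: P = [[1, 2, 4], [5, 7], [8]].
After inserting 6: P = [[1, 2, 4, 6], [5, 7], [8]].
After inserting 3: P = [[1, 2, 3, 6], [4, 7], [5], [8]].

The final insertion tableau P = [[1, 2, 3, 6], [4, 7], [5], [8]] has shape [4, 2, 1, 1].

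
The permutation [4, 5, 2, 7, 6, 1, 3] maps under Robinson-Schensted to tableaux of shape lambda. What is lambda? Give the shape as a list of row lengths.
[3, 2, 2]

Row-insert each entry into an empty tableau.

After inserting 4: P = [[4]].
After inserting 5: P = [[4, 5]].
After inserting 2: P = [[2, 5], [4]].
After inserting 7: P = [[2, 5, 7], [4]].
After inserting 6: P = [[2, 5, 6], [4, 7]].
After inserting 1: P = [[1, 5, 6], [2, 7], [4]].
After inserting 3: P = [[1, 3, 6], [2, 5], [4, 7]].

The final insertion tableau P = [[1, 3, 6], [2, 5], [4, 7]] has shape [3, 2, 2].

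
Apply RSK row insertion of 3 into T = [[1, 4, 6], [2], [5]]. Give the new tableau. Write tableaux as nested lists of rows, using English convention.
In row 1, 3 replaces 4 (the leftmost entry greater than 3); 4 is bumped to row 2. 4 is appended to row 2. The new tableau is [[1, 3, 6], [2, 4], [5]].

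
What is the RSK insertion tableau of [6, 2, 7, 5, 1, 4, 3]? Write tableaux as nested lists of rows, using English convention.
P = [[1, 3], [2, 4], [5, 7], [6]]

Insert 6: appended to row 1. P = [[6]].
Insert 2: 2 bumps 6 from row 1; 6 starts row 2. P = [[2], [6]].
Insert 7: appended to row 1. P = [[2, 7], [6]].
Insert 5: 5 bumps 7 from row 1; 7 appends to row 2. P = [[2, 5], [6, 7]].
Insert 1: 1 bumps 2 from row 1; 2 bumps 6 from row 2; 6 starts row 3. P = [[1, 5], [2, 7], [6]].
Insert 4: 4 bumps 5 from row 1; 5 bumps 7 from row 2; 7 appends to row 3. P = [[1, 4], [2, 5], [6, 7]].
Insert 3: 3 bumps 4 from row 1; 4 bumps 5 from row 2; 5 bumps 6 from row 3; 6 starts row 4. P = [[1, 3], [2, 4], [5, 7], [6]].

So P = [[1, 3], [2, 4], [5, 7], [6]].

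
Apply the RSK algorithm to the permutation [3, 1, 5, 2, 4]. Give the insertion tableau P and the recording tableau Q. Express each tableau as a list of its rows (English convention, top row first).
Insert each entry of the permutation into P by Schensted row insertion, recording in Q the position of each new cell.

Insert 3: appended to row 1. P = [[3]].
Insert 1: 1 bumps 3 from row 1; 3 starts row 2. P = [[1], [3]].
Insert 5: appended to row 1. P = [[1, 5], [3]].
Insert 2: 2 bumps 5 from row 1; 5 appends to row 2. P = [[1, 2], [3, 5]].
Insert 4: appended to row 1. P = [[1, 2, 4], [3, 5]].

So P = [[1, 2, 4], [3, 5]], Q = [[1, 3, 5], [2, 4]].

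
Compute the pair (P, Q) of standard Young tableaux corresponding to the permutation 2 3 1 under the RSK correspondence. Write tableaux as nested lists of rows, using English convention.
Insert each entry of the permutation into P by Schensted row insertion, recording in Q the position of each new cell.

Insert 2: appended to row 1. P = [[2]].
Insert 3: appended to row 1. P = [[2, 3]].
Insert 1: 1 bumps 2 from row 1; 2 starts row 2. P = [[1, 3], [2]].

So P = [[1, 3], [2]], Q = [[1, 2], [3]].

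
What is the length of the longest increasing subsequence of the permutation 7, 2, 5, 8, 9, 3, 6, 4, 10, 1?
5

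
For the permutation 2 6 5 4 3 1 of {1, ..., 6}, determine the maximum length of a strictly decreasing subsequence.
5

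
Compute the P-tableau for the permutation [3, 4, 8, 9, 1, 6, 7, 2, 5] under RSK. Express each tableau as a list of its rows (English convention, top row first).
P = [[1, 2, 5, 7], [3, 4, 6], [8, 9]]

After inserting 3: P = [[3]].
After inserting 4: P = [[3, 4]].
After inserting 8: P = [[3, 4, 8]].
After inserting 9: P = [[3, 4, 8, 9]].
After inserting 1: P = [[1, 4, 8, 9], [3]].
After inserting 6: P = [[1, 4, 6, 9], [3, 8]].
After inserting 7: P = [[1, 4, 6, 7], [3, 8, 9]].
After inserting 2: P = [[1, 2, 6, 7], [3, 4, 9], [8]].
After inserting 5: P = [[1, 2, 5, 7], [3, 4, 6], [8, 9]].

So P = [[1, 2, 5, 7], [3, 4, 6], [8, 9]].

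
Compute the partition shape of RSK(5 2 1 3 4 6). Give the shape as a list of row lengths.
[4, 1, 1]

Row-insert each entry into an empty tableau.

After inserting 5: P = [[5]].
After inserting 2: P = [[2], [5]].
After inserting 1: P = [[1], [2], [5]].
After inserting 3: P = [[1, 3], [2], [5]].
After inserting 4: P = [[1, 3, 4], [2], [5]].
After inserting 6: P = [[1, 3, 4, 6], [2], [5]].

The final insertion tableau P = [[1, 3, 4, 6], [2], [5]] has shape [4, 1, 1].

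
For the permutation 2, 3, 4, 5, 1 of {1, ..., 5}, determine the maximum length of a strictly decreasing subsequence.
2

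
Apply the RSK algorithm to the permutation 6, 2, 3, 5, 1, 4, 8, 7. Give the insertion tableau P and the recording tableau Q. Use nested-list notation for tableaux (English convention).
Insert each entry of the permutation into P by Schensted row insertion, recording in Q the position of each new cell.

Insert 6: appended to row 1. P = [[6]], Q = [[1]].
Insert 2: 2 bumps 6 from row 1; 6 starts row 2. P = [[2], [6]], Q = [[1], [2]].
Insert 3: appended to row 1. P = [[2, 3], [6]], Q = [[1, 3], [2]].
Insert 5: appended to row 1. P = [[2, 3, 5], [6]], Q = [[1, 3, 4], [2]].
Insert 1: 1 bumps 2 from row 1; 2 bumps 6 from row 2; 6 starts row 3. P = [[1, 3, 5], [2], [6]], Q = [[1, 3, 4], [2], [5]].
Insert 4: 4 bumps 5 from row 1; 5 appends to row 2. P = [[1, 3, 4], [2, 5], [6]], Q = [[1, 3, 4], [2, 6], [5]].
Insert 8: appended to row 1. P = [[1, 3, 4, 8], [2, 5], [6]], Q = [[1, 3, 4, 7], [2, 6], [5]].
Insert 7: 7 bumps 8 from row 1; 8 appends to row 2. P = [[1, 3, 4, 7], [2, 5, 8], [6]], Q = [[1, 3, 4, 7], [2, 6, 8], [5]].

So P = [[1, 3, 4, 7], [2, 5, 8], [6]], Q = [[1, 3, 4, 7], [2, 6, 8], [5]].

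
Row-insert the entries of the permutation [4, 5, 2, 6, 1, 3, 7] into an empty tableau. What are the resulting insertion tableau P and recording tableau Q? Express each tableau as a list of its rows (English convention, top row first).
P = [[1, 3, 6, 7], [2, 5], [4]], Q = [[1, 2, 4, 7], [3, 6], [5]]

Insert each entry of the permutation into P by Schensted row insertion, recording in Q the position of each new cell.

Insert 4: appended to row 1. P = [[4]], Q = [[1]].
Insert 5: appended to row 1. P = [[4, 5]], Q = [[1, 2]].
Insert 2: 2 bumps 4 from row 1; 4 starts row 2. P = [[2, 5], [4]], Q = [[1, 2], [3]].
Insert 6: appended to row 1. P = [[2, 5, 6], [4]], Q = [[1, 2, 4], [3]].
Insert 1: 1 bumps 2 from row 1; 2 bumps 4 from row 2; 4 starts row 3. P = [[1, 5, 6], [2], [4]], Q = [[1, 2, 4], [3], [5]].
Insert 3: 3 bumps 5 from row 1; 5 appends to row 2. P = [[1, 3, 6], [2, 5], [4]], Q = [[1, 2, 4], [3, 6], [5]].
Insert 7: appended to row 1. P = [[1, 3, 6, 7], [2, 5], [4]], Q = [[1, 2, 4, 7], [3, 6], [5]].

So P = [[1, 3, 6, 7], [2, 5], [4]], Q = [[1, 2, 4, 7], [3, 6], [5]].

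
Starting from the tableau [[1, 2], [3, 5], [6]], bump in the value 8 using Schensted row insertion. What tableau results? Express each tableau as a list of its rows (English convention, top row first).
[[1, 2, 8], [3, 5], [6]]

8 is larger than every entry of row 1, so it is appended to row 1. The new tableau is [[1, 2, 8], [3, 5], [6]].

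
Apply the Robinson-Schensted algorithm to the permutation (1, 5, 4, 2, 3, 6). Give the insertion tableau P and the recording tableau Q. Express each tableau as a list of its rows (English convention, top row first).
P = [[1, 2, 3, 6], [4], [5]], Q = [[1, 2, 5, 6], [3], [4]]

Insert each entry of the permutation into P by Schensted row insertion, recording in Q the position of each new cell.

Insert 1: appended to row 1. P = [[1]].
Insert 5: appended to row 1. P = [[1, 5]].
Insert 4: 4 bumps 5 from row 1; 5 starts row 2. P = [[1, 4], [5]].
Insert 2: 2 bumps 4 from row 1; 4 bumps 5 from row 2; 5 starts row 3. P = [[1, 2], [4], [5]].
Insert 3: appended to row 1. P = [[1, 2, 3], [4], [5]].
Insert 6: appended to row 1. P = [[1, 2, 3, 6], [4], [5]].

So P = [[1, 2, 3, 6], [4], [5]], Q = [[1, 2, 5, 6], [3], [4]].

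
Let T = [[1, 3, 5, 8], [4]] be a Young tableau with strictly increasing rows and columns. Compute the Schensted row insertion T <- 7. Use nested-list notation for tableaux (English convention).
In row 1, 7 replaces 8 (the leftmost entry greater than 7); 8 is bumped to row 2. 8 is appended to row 2. The new tableau is [[1, 3, 5, 7], [4, 8]].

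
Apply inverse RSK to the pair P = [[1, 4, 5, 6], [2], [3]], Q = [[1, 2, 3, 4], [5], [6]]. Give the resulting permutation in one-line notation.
3 4 5 6 2 1

Reverse RSK: for i = n, n-1, ..., 1, locate i in Q, remove the corresponding corner cell from P, and reverse-bump its entry up through P; the value ejected from row 1 is w(i).

So w = 3 4 5 6 2 1.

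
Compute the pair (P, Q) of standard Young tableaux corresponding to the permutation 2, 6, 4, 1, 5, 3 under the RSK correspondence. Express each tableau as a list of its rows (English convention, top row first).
P = [[1, 3, 5], [2, 4], [6]], Q = [[1, 2, 5], [3, 6], [4]]

Insert each entry of the permutation into P by Schensted row insertion, recording in Q the position of each new cell.

After inserting 2: P = [[2]].
After inserting 6: P = [[2, 6]].
After inserting 4: P = [[2, 4], [6]].
After inserting 1: P = [[1, 4], [2], [6]].
After inserting 5: P = [[1, 4, 5], [2], [6]].
After inserting 3: P = [[1, 3, 5], [2, 4], [6]].

So P = [[1, 3, 5], [2, 4], [6]], Q = [[1, 2, 5], [3, 6], [4]].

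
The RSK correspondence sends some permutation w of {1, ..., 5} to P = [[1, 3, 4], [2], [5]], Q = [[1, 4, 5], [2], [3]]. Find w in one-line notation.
5 2 1 3 4

Reverse the RSK construction: for i from n down to 1, find the cell of Q containing i, remove the entry at that cell from P, and reverse-bump it up through P; the value ejected from row 1 is w(i).

Step i=5: Q has 5 at row 1, column 3; remove that cell from P, ejecting 4. So w(5) = 4. P is now [[1, 3], [2], [5]].
Step i=4: Q has 4 at row 1, column 2; remove that cell from P, ejecting 3. So w(4) = 3. P is now [[1], [2], [5]].
Step i=3: Q has 3 at row 3, column 1; remove 5 from row 3 of P and reverse-bump: 5 enters row 2 and ejects 2; 2 enters row 1 and ejects 1. So w(3) = 1. P is now [[2], [5]].
Step i=2: Q has 2 at row 2, column 1; remove 5 from row 2 of P and reverse-bump: 5 enters row 1 and ejects 2. So w(2) = 2. P is now [[5]].
Step i=1: Q has 1 at row 1, column 1; remove that cell from P, ejecting 5. So w(1) = 5. P is now [].

So w = 5 2 1 3 4.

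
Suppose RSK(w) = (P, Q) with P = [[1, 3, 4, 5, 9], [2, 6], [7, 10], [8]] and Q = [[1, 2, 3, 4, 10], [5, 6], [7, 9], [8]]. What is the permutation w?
2 3 8 10 4 7 6 1 5 9

Reverse the RSK construction: for i from n down to 1, find the cell of Q containing i, remove the entry at that cell from P, and reverse-bump it up through P; the value ejected from row 1 is w(i).

Step i=10: Q has 10 at row 1, column 5; remove that cell from P, ejecting 9. So w(10) = 9. P is now [[1, 3, 4, 5], [2, 6], [7, 10], [8]].
Step i=9: Q has 9 at row 3, column 2; remove 10 from row 3 of P and reverse-bump: 10 enters row 2 and ejects 6; 6 enters row 1 and ejects 5. So w(9) = 5. P is now [[1, 3, 4, 6], [2, 10], [7], [8]].
Step i=8: Q has 8 at row 4, column 1; remove 8 from row 4 of P and reverse-bump: 8 enters row 3 and ejects 7; 7 enters row 2 and ejects 2; 2 enters row 1 and ejects 1. So w(8) = 1. P is now [[2, 3, 4, 6], [7, 10], [8]].
Step i=7: Q has 7 at row 3, column 1; remove 8 from row 3 of P and reverse-bump: 8 enters row 2 and ejects 7; 7 enters row 1 and ejects 6. So w(7) = 6. P is now [[2, 3, 4, 7], [8, 10]].
Step i=6: Q has 6 at row 2, column 2; remove 10 from row 2 of P and reverse-bump: 10 enters row 1 and ejects 7. So w(6) = 7. P is now [[2, 3, 4, 10], [8]].
Step i=5: Q has 5 at row 2, column 1; remove 8 from row 2 of P and reverse-bump: 8 enters row 1 and ejects 4. So w(5) = 4. P is now [[2, 3, 8, 10]].
Step i=4: Q has 4 at row 1, column 4; remove that cell from P, ejecting 10. So w(4) = 10. P is now [[2, 3, 8]].
Step i=3: Q has 3 at row 1, column 3; remove that cell from P, ejecting 8. So w(3) = 8. P is now [[2, 3]].
Step i=2: Q has 2 at row 1, column 2; remove that cell from P, ejecting 3. So w(2) = 3. P is now [[2]].
Step i=1: Q has 1 at row 1, column 1; remove that cell from P, ejecting 2. So w(1) = 2. P is now [].

So w = 2 3 8 10 4 7 6 1 5 9.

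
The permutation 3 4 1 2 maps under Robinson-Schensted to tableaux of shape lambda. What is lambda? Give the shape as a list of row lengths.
[2, 2]

Row-insert each entry into an empty tableau.

After inserting 3: P = [[3]].
After inserting 4: P = [[3, 4]].
After inserting 1: P = [[1, 4], [3]].
After inserting 2: P = [[1, 2], [3, 4]].

The final insertion tableau P = [[1, 2], [3, 4]] has shape [2, 2].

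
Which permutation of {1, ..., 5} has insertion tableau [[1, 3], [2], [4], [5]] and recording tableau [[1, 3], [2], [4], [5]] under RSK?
Reverse the RSK construction: for i from n down to 1, find the cell of Q containing i, remove the entry at that cell from P, and reverse-bump it up through P; the value ejected from row 1 is w(i).

Step i=5: Q has 5 at row 4, column 1; remove 5 from row 4 of P and reverse-bump: 5 enters row 3 and ejects 4; 4 enters row 2 and ejects 2; 2 enters row 1 and ejects 1. So w(5) = 1. P is now [[2, 3], [4], [5]].
Step i=4: Q has 4 at row 3, column 1; remove 5 from row 3 of P and reverse-bump: 5 enters row 2 and ejects 4; 4 enters row 1 and ejects 3. So w(4) = 3. P is now [[2, 4], [5]].
Step i=3: Q has 3 at row 1, column 2; remove that cell from P, ejecting 4. So w(3) = 4. P is now [[2], [5]].
Step i=2: Q has 2 at row 2, column 1; remove 5 from row 2 of P and reverse-bump: 5 enters row 1 and ejects 2. So w(2) = 2. P is now [[5]].
Step i=1: Q has 1 at row 1, column 1; remove that cell from P, ejecting 5. So w(1) = 5. P is now [].

So w = 5 2 4 3 1.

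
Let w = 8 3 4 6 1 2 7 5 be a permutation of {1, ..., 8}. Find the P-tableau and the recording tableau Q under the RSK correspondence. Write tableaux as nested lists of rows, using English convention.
P = [[1, 2, 5, 7], [3, 4, 6], [8]], Q = [[1, 3, 4, 7], [2, 6, 8], [5]]

Insert each entry of the permutation into P by Schensted row insertion, recording in Q the position of each new cell.

After inserting 8: P = [[8]].
After inserting 3: P = [[3], [8]].
After inserting 4: P = [[3, 4], [8]].
After inserting 6: P = [[3, 4, 6], [8]].
After inserting 1: P = [[1, 4, 6], [3], [8]].
After inserting 2: P = [[1, 2, 6], [3, 4], [8]].
After inserting 7: P = [[1, 2, 6, 7], [3, 4], [8]].
After inserting 5: P = [[1, 2, 5, 7], [3, 4, 6], [8]].

So P = [[1, 2, 5, 7], [3, 4, 6], [8]], Q = [[1, 3, 4, 7], [2, 6, 8], [5]].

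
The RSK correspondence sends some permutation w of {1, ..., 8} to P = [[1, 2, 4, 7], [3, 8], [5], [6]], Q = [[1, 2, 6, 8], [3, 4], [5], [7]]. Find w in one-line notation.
Reverse the RSK construction: for i from n down to 1, find the cell of Q containing i, remove the entry at that cell from P, and reverse-bump it up through P; the value ejected from row 1 is w(i).

Step i=8: Q has 8 at row 1, column 4; remove that cell from P, ejecting 7. So w(8) = 7. P is now [[1, 2, 4], [3, 8], [5], [6]].
Step i=7: Q has 7 at row 4, column 1; remove 6 from row 4 of P and reverse-bump: 6 enters row 3 and ejects 5; 5 enters row 2 and ejects 3; 3 enters row 1 and ejects 2. So w(7) = 2. P is now [[1, 3, 4], [5, 8], [6]].
Step i=6: Q has 6 at row 1, column 3; remove that cell from P, ejecting 4. So w(6) = 4. P is now [[1, 3], [5, 8], [6]].
Step i=5: Q has 5 at row 3, column 1; remove 6 from row 3 of P and reverse-bump: 6 enters row 2 and ejects 5; 5 enters row 1 and ejects 3. So w(5) = 3. P is now [[1, 5], [6, 8]].
Step i=4: Q has 4 at row 2, column 2; remove 8 from row 2 of P and reverse-bump: 8 enters row 1 and ejects 5. So w(4) = 5. P is now [[1, 8], [6]].
Step i=3: Q has 3 at row 2, column 1; remove 6 from row 2 of P and reverse-bump: 6 enters row 1 and ejects 1. So w(3) = 1. P is now [[6, 8]].
Step i=2: Q has 2 at row 1, column 2; remove that cell from P, ejecting 8. So w(2) = 8. P is now [[6]].
Step i=1: Q has 1 at row 1, column 1; remove that cell from P, ejecting 6. So w(1) = 6. P is now [].

So w = 6 8 1 5 3 4 2 7.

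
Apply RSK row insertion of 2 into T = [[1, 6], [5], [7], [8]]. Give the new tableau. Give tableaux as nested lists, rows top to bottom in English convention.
In row 1, 2 replaces 6 (the leftmost entry greater than 2); 6 is bumped to row 2. 6 is appended to row 2. The new tableau is [[1, 2], [5, 6], [7], [8]].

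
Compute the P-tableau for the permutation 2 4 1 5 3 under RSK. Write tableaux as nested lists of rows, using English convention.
P = [[1, 3, 5], [2, 4]]

Insert 2: appended to row 1. P = [[2]].
Insert 4: appended to row 1. P = [[2, 4]].
Insert 1: 1 bumps 2 from row 1; 2 starts row 2. P = [[1, 4], [2]].
Insert 5: appended to row 1. P = [[1, 4, 5], [2]].
Insert 3: 3 bumps 4 from row 1; 4 appends to row 2. P = [[1, 3, 5], [2, 4]].

So P = [[1, 3, 5], [2, 4]].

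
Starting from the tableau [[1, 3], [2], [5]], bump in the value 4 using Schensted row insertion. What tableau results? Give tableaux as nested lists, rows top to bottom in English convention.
[[1, 3, 4], [2], [5]]

4 is larger than every entry of row 1, so it is appended to row 1. The new tableau is [[1, 3, 4], [2], [5]].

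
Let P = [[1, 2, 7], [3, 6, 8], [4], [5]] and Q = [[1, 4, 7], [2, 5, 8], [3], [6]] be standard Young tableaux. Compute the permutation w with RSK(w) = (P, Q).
5 4 1 6 3 2 8 7

Reverse the RSK construction: for i from n down to 1, find the cell of Q containing i, remove the entry at that cell from P, and reverse-bump it up through P; the value ejected from row 1 is w(i).

Step i=8: Q has 8 at row 2, column 3; remove 8 from row 2 of P and reverse-bump: 8 enters row 1 and ejects 7. So w(8) = 7. P is now [[1, 2, 8], [3, 6], [4], [5]].
Step i=7: Q has 7 at row 1, column 3; remove that cell from P, ejecting 8. So w(7) = 8. P is now [[1, 2], [3, 6], [4], [5]].
Step i=6: Q has 6 at row 4, column 1; remove 5 from row 4 of P and reverse-bump: 5 enters row 3 and ejects 4; 4 enters row 2 and ejects 3; 3 enters row 1 and ejects 2. So w(6) = 2. P is now [[1, 3], [4, 6], [5]].
Step i=5: Q has 5 at row 2, column 2; remove 6 from row 2 of P and reverse-bump: 6 enters row 1 and ejects 3. So w(5) = 3. P is now [[1, 6], [4], [5]].
Step i=4: Q has 4 at row 1, column 2; remove that cell from P, ejecting 6. So w(4) = 6. P is now [[1], [4], [5]].
Step i=3: Q has 3 at row 3, column 1; remove 5 from row 3 of P and reverse-bump: 5 enters row 2 and ejects 4; 4 enters row 1 and ejects 1. So w(3) = 1. P is now [[4], [5]].
Step i=2: Q has 2 at row 2, column 1; remove 5 from row 2 of P and reverse-bump: 5 enters row 1 and ejects 4. So w(2) = 4. P is now [[5]].
Step i=1: Q has 1 at row 1, column 1; remove that cell from P, ejecting 5. So w(1) = 5. P is now [].

So w = 5 4 1 6 3 2 8 7.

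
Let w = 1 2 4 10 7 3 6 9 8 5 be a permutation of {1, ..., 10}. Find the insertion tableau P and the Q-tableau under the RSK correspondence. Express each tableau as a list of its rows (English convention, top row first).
Insert each entry of the permutation into P by Schensted row insertion, recording in Q the position of each new cell.

After inserting 1: P = [[1]].
After inserting 2: P = [[1, 2]].
After inserting 4: P = [[1, 2, 4]].
After inserting 10: P = [[1, 2, 4, 10]].
After inserting 7: P = [[1, 2, 4, 7], [10]].
After inserting 3: P = [[1, 2, 3, 7], [4], [10]].
After inserting 6: P = [[1, 2, 3, 6], [4, 7], [10]].
After inserting 9: P = [[1, 2, 3, 6, 9], [4, 7], [10]].
After inserting 8: P = [[1, 2, 3, 6, 8], [4, 7, 9], [10]].
After inserting 5: P = [[1, 2, 3, 5, 8], [4, 6, 9], [7], [10]].

So P = [[1, 2, 3, 5, 8], [4, 6, 9], [7], [10]], Q = [[1, 2, 3, 4, 8], [5, 7, 9], [6], [10]].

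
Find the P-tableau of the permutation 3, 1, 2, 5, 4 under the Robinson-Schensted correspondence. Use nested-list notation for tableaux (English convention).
P = [[1, 2, 4], [3, 5]]

Insert 3: appended to row 1. P = [[3]].
Insert 1: 1 bumps 3 from row 1; 3 starts row 2. P = [[1], [3]].
Insert 2: appended to row 1. P = [[1, 2], [3]].
Insert 5: appended to row 1. P = [[1, 2, 5], [3]].
Insert 4: 4 bumps 5 from row 1; 5 appends to row 2. P = [[1, 2, 4], [3, 5]].

So P = [[1, 2, 4], [3, 5]].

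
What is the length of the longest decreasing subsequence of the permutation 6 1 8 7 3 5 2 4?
4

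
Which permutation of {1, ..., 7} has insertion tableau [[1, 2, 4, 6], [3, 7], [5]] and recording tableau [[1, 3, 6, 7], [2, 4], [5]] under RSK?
Reverse the RSK construction: for i from n down to 1, find the cell of Q containing i, remove the entry at that cell from P, and reverse-bump it up through P; the value ejected from row 1 is w(i).

Step i=7: Q has 7 at row 1, column 4; remove that cell from P, ejecting 6. So w(7) = 6. P is now [[1, 2, 4], [3, 7], [5]].
Step i=6: Q has 6 at row 1, column 3; remove that cell from P, ejecting 4. So w(6) = 4. P is now [[1, 2], [3, 7], [5]].
Step i=5: Q has 5 at row 3, column 1; remove 5 from row 3 of P and reverse-bump: 5 enters row 2 and ejects 3; 3 enters row 1 and ejects 2. So w(5) = 2. P is now [[1, 3], [5, 7]].
Step i=4: Q has 4 at row 2, column 2; remove 7 from row 2 of P and reverse-bump: 7 enters row 1 and ejects 3. So w(4) = 3. P is now [[1, 7], [5]].
Step i=3: Q has 3 at row 1, column 2; remove that cell from P, ejecting 7. So w(3) = 7. P is now [[1], [5]].
Step i=2: Q has 2 at row 2, column 1; remove 5 from row 2 of P and reverse-bump: 5 enters row 1 and ejects 1. So w(2) = 1. P is now [[5]].
Step i=1: Q has 1 at row 1, column 1; remove that cell from P, ejecting 5. So w(1) = 5. P is now [].

So w = 5 1 7 3 2 4 6.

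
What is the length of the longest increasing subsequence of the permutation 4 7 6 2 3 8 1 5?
3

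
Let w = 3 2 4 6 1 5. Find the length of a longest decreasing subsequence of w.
3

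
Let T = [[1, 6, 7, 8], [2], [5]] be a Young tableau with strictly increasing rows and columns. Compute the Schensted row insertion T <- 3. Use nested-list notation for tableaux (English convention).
In row 1, 3 replaces 6 (the leftmost entry greater than 3); 6 is bumped to row 2. 6 is appended to row 2. The new tableau is [[1, 3, 7, 8], [2, 6], [5]].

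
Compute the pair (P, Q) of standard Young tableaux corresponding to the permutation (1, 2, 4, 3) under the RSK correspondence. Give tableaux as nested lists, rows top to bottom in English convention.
Insert each entry of the permutation into P by Schensted row insertion, recording in Q the position of each new cell.

After inserting 1: P = [[1]].
After inserting 2: P = [[1, 2]].
After inserting 4: P = [[1, 2, 4]].
After inserting 3: P = [[1, 2, 3], [4]].

So P = [[1, 2, 3], [4]], Q = [[1, 2, 3], [4]].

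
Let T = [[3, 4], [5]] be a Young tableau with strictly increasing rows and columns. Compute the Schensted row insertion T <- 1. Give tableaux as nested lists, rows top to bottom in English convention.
[[1, 4], [3], [5]]

In row 1, 1 replaces 3 (the leftmost entry greater than 1); 3 is bumped to row 2. In row 2, 3 replaces 5 (the leftmost entry greater than 3); 5 is bumped to row 3. 5 starts a new row 3. The new tableau is [[1, 4], [3], [5]].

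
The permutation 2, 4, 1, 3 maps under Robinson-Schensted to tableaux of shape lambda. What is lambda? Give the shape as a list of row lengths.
Row-insert each entry into an empty tableau.

After inserting 2: P = [[2]].
After inserting 4: P = [[2, 4]].
After inserting 1: P = [[1, 4], [2]].
After inserting 3: P = [[1, 3], [2, 4]].

The final insertion tableau P = [[1, 3], [2, 4]] has shape [2, 2].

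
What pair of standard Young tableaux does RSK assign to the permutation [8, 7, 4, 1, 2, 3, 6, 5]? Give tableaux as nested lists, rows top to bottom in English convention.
Insert each entry of the permutation into P by Schensted row insertion, recording in Q the position of each new cell.

Insert 8: appended to row 1. P = [[8]].
Insert 7: 7 bumps 8 from row 1; 8 starts row 2. P = [[7], [8]].
Insert 4: 4 bumps 7 from row 1; 7 bumps 8 from row 2; 8 starts row 3. P = [[4], [7], [8]].
Insert 1: 1 bumps 4 from row 1; 4 bumps 7 from row 2; 7 bumps 8 from row 3; 8 starts row 4. P = [[1], [4], [7], [8]].
Insert 2: appended to row 1. P = [[1, 2], [4], [7], [8]].
Insert 3: appended to row 1. P = [[1, 2, 3], [4], [7], [8]].
Insert 6: appended to row 1. P = [[1, 2, 3, 6], [4], [7], [8]].
Insert 5: 5 bumps 6 from row 1; 6 appends to row 2. P = [[1, 2, 3, 5], [4, 6], [7], [8]].

So P = [[1, 2, 3, 5], [4, 6], [7], [8]], Q = [[1, 5, 6, 7], [2, 8], [3], [4]].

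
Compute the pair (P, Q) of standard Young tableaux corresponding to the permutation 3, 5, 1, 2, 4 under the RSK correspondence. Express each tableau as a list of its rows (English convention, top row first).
P = [[1, 2, 4], [3, 5]], Q = [[1, 2, 5], [3, 4]]

Insert each entry of the permutation into P by Schensted row insertion, recording in Q the position of each new cell.

Insert 3: appended to row 1. P = [[3]].
Insert 5: appended to row 1. P = [[3, 5]].
Insert 1: 1 bumps 3 from row 1; 3 starts row 2. P = [[1, 5], [3]].
Insert 2: 2 bumps 5 from row 1; 5 appends to row 2. P = [[1, 2], [3, 5]].
Insert 4: appended to row 1. P = [[1, 2, 4], [3, 5]].

So P = [[1, 2, 4], [3, 5]], Q = [[1, 2, 5], [3, 4]].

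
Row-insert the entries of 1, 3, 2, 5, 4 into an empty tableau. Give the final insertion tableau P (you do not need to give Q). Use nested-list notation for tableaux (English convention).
Insert 1: appended to row 1. P = [[1]].
Insert 3: appended to row 1. P = [[1, 3]].
Insert 2: 2 bumps 3 from row 1; 3 starts row 2. P = [[1, 2], [3]].
Insert 5: appended to row 1. P = [[1, 2, 5], [3]].
Insert 4: 4 bumps 5 from row 1; 5 appends to row 2. P = [[1, 2, 4], [3, 5]].

So P = [[1, 2, 4], [3, 5]].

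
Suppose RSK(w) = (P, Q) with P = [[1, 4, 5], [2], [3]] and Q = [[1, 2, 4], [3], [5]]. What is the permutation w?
Reverse the RSK construction: for i from n down to 1, find the cell of Q containing i, remove the entry at that cell from P, and reverse-bump it up through P; the value ejected from row 1 is w(i).

Step i=5: Q has 5 at row 3, column 1; remove 3 from row 3 of P and reverse-bump: 3 enters row 2 and ejects 2; 2 enters row 1 and ejects 1. So w(5) = 1. P is now [[2, 4, 5], [3]].
Step i=4: Q has 4 at row 1, column 3; remove that cell from P, ejecting 5. So w(4) = 5. P is now [[2, 4], [3]].
Step i=3: Q has 3 at row 2, column 1; remove 3 from row 2 of P and reverse-bump: 3 enters row 1 and ejects 2. So w(3) = 2. P is now [[3, 4]].
Step i=2: Q has 2 at row 1, column 2; remove that cell from P, ejecting 4. So w(2) = 4. P is now [[3]].
Step i=1: Q has 1 at row 1, column 1; remove that cell from P, ejecting 3. So w(1) = 3. P is now [].

So w = 3 4 2 5 1.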